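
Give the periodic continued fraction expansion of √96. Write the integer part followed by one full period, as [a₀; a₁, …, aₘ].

[9; 1, 3, 1, 18]

a₀ = ⌊√96⌋ = 9.
With m₀=0, d₀=1 and mₖ₊₁ = dₖaₖ − mₖ, dₖ₊₁ = (n − mₖ₊₁²)/dₖ, aₖ₊₁ = ⌊(a₀+mₖ₊₁)/dₖ₊₁⌋:
  k=1: m=9, d=15, a=1
  k=2: m=6, d=4, a=3
  k=3: m=6, d=15, a=1
  k=4: m=9, d=1, a=18
d=1 and a=2a₀=18 at k=4, so the next step gives (m, d) = (9, 15) again — its k=1 value — and the period has length 4.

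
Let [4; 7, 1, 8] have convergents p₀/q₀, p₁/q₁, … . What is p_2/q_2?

Using pₖ = aₖpₖ₋₁ + pₖ₋₂, qₖ = aₖqₖ₋₁ + qₖ₋₂ (with p₋₁=1, p₋₂=0, q₋₁=0, q₋₂=1):
  k=0: a=4, p=4, q=1
  k=1: a=7, p=29, q=7
  k=2: a=1, p=33, q=8

33/8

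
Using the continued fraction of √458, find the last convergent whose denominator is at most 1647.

22899/1070

√458 = [21; 2, 2, 42, …] (period length 3).
Convergents:
  p_0/q_0 = 21/1
  p_1/q_1 = 43/2
  p_2/q_2 = 107/5
  p_3/q_3 = 4537/212
  p_4/q_4 = 9181/429
  p_5/q_5 = 22899/1070
  p_6/q_6 = 970939/45369
q_5 = 1070 ≤ 1647 < 45369 = q_6, so the answer is 22899/1070.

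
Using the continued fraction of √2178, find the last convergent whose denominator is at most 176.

6487/139

√2178 = [46; 1, 2, 46, 2, 1, 92, …] (period length 6).
Convergents:
  p_0/q_0 = 46/1
  p_1/q_1 = 47/1
  p_2/q_2 = 140/3
  p_3/q_3 = 6487/139
  p_4/q_4 = 13114/281
q_3 = 139 ≤ 176 < 281 = q_4, so the answer is 6487/139.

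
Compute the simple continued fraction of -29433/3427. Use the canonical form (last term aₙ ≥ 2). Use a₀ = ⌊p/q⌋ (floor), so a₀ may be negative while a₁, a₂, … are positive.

[-9; 2, 2, 3, 10, 3, 6]

-29433 = -9·3427 + 1410
3427 = 2·1410 + 607
1410 = 2·607 + 196
607 = 3·196 + 19
196 = 10·19 + 6
19 = 3·6 + 1
6 = 6·1 + 0  (stop)
So -29433/3427 = [-9; 2, 2, 3, 10, 3, 6].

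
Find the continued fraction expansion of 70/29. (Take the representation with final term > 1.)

70 = 2*29 + 12
29 = 2*12 + 5
12 = 2*5 + 2
5 = 2*2 + 1
2 = 2*1 + 0  (stop)
So 70/29 = [2; 2, 2, 2, 2].

[2; 2, 2, 2, 2]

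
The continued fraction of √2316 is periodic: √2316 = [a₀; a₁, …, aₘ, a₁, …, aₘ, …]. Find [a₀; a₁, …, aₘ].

a₀ = ⌊√2316⌋ = 48.

[48; 8, 96]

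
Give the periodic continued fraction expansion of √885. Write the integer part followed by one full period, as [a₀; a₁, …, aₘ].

[29; 1, 2, 1, 58]

a₀ = ⌊√885⌋ = 29.
With m₀=0, d₀=1 and mₖ₊₁ = dₖaₖ − mₖ, dₖ₊₁ = (n − mₖ₊₁²)/dₖ, aₖ₊₁ = ⌊(a₀+mₖ₊₁)/dₖ₊₁⌋:
  k=1: m=29, d=44, a=1
  k=2: m=15, d=15, a=2
  k=3: m=15, d=44, a=1
  k=4: m=29, d=1, a=58
d=1 and a=2a₀=58 at k=4, so the next step gives (m, d) = (29, 44) again — its k=1 value — and the period has length 4.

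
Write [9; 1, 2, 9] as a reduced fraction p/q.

Fold from the inside: start with 9/1.
  2 + 1/9 = 19/9
  1 + 9/19 = 28/19
  9 + 19/28 = 271/28

271/28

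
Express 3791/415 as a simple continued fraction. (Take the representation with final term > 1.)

[9; 7, 2, 2, 3, 3]

3791 = 9×415 + 56
415 = 7×56 + 23
56 = 2×23 + 10
23 = 2×10 + 3
10 = 3×3 + 1
3 = 3×1 + 0  (stop)
So 3791/415 = [9; 7, 2, 2, 3, 3].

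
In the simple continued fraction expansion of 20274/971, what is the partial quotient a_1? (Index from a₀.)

20274 = 20·971 + 854   →  a_0 = 20
971 = 1·854 + 117   →  a_1 = 1

1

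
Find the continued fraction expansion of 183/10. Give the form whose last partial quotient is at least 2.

[18; 3, 3]

183 = 18·10 + 3
10 = 3·3 + 1
3 = 3·1 + 0  (stop)
So 183/10 = [18; 3, 3].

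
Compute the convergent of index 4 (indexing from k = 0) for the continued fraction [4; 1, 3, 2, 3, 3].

Using pₖ = aₖpₖ₋₁ + pₖ₋₂, qₖ = aₖqₖ₋₁ + qₖ₋₂ (with p₋₁=1, p₋₂=0, q₋₁=0, q₋₂=1):
  k=0: a=4, p=4, q=1
  k=1: a=1, p=5, q=1
  k=2: a=3, p=19, q=4
  k=3: a=2, p=43, q=9
  k=4: a=3, p=148, q=31

148/31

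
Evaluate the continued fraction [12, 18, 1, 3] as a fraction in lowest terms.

Fold from the inside: start with 3/1.
  1 + 1/3 = 4/3
  18 + 3/4 = 75/4
  12 + 4/75 = 904/75

904/75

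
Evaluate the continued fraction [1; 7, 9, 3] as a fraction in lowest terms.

227/199

Using pₖ = aₖpₖ₋₁ + pₖ₋₂ and qₖ = aₖqₖ₋₁ + qₖ₋₂:
  k=0: a=1, p=1, q=1
  k=1: a=7, p=8, q=7
  k=2: a=9, p=73, q=64
  k=3: a=3, p=227, q=199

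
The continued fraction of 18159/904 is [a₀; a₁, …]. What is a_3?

3

18159 = 20·904 + 79   →  a_0 = 20
904 = 11·79 + 35   →  a_1 = 11
79 = 2·35 + 9   →  a_2 = 2
35 = 3·9 + 8   →  a_3 = 3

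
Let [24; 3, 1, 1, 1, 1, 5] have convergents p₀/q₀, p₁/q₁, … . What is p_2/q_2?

97/4

Using pₖ = aₖpₖ₋₁ + pₖ₋₂, qₖ = aₖqₖ₋₁ + qₖ₋₂ (with p₋₁=1, p₋₂=0, q₋₁=0, q₋₂=1):
  k=0: a=24, p=24, q=1
  k=1: a=3, p=73, q=3
  k=2: a=1, p=97, q=4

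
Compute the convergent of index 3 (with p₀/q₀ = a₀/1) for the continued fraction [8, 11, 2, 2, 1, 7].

461/57

Using pₖ = aₖpₖ₋₁ + pₖ₋₂, qₖ = aₖqₖ₋₁ + qₖ₋₂ (with p₋₁=1, p₋₂=0, q₋₁=0, q₋₂=1):
  k=0: a=8, p=8, q=1
  k=1: a=11, p=89, q=11
  k=2: a=2, p=186, q=23
  k=3: a=2, p=461, q=57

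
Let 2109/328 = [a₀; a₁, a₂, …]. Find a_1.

2109 = 6·328 + 141   →  a_0 = 6
328 = 2·141 + 46   →  a_1 = 2

2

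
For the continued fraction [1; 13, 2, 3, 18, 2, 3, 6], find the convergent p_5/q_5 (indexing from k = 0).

3795/3532

Using pₖ = aₖpₖ₋₁ + pₖ₋₂, qₖ = aₖqₖ₋₁ + qₖ₋₂ (with p₋₁=1, p₋₂=0, q₋₁=0, q₋₂=1):
  k=0: a=1, p=1, q=1
  k=1: a=13, p=14, q=13
  k=2: a=2, p=29, q=27
  k=3: a=3, p=101, q=94
  k=4: a=18, p=1847, q=1719
  k=5: a=2, p=3795, q=3532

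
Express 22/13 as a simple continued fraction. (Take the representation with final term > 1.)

[1; 1, 2, 4]

22 = 1×13 + 9
13 = 1×9 + 4
9 = 2×4 + 1
4 = 4×1 + 0  (stop)
So 22/13 = [1; 1, 2, 4].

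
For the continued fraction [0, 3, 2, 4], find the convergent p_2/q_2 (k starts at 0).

2/7

Using pₖ = aₖpₖ₋₁ + pₖ₋₂, qₖ = aₖqₖ₋₁ + qₖ₋₂ (with p₋₁=1, p₋₂=0, q₋₁=0, q₋₂=1):
  k=0: a=0, p=0, q=1
  k=1: a=3, p=1, q=3
  k=2: a=2, p=2, q=7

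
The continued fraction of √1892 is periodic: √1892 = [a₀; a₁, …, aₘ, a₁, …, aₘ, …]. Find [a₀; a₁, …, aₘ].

[43; 2, 86]

a₀ = ⌊√1892⌋ = 43.
With m₀=0, d₀=1 and mₖ₊₁ = dₖaₖ − mₖ, dₖ₊₁ = (n − mₖ₊₁²)/dₖ, aₖ₊₁ = ⌊(a₀+mₖ₊₁)/dₖ₊₁⌋:
  k=1: m=43, d=43, a=2
  k=2: m=43, d=1, a=86
d=1 and a=2a₀=86 at k=2, so the next step gives (m, d) = (43, 43) again — its k=1 value — and the period has length 2.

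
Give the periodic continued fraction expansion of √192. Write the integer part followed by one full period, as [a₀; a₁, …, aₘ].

[13; 1, 5, 1, 26]

a₀ = ⌊√192⌋ = 13.
With m₀=0, d₀=1 and mₖ₊₁ = dₖaₖ − mₖ, dₖ₊₁ = (n − mₖ₊₁²)/dₖ, aₖ₊₁ = ⌊(a₀+mₖ₊₁)/dₖ₊₁⌋:
  k=1: m=13, d=23, a=1
  k=2: m=10, d=4, a=5
  k=3: m=10, d=23, a=1
  k=4: m=13, d=1, a=26
d=1 and a=2a₀=26 at k=4, so the next step gives (m, d) = (13, 23) again — its k=1 value — and the period has length 4.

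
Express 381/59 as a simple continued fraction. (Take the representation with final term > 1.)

381 = 6·59 + 27
59 = 2·27 + 5
27 = 5·5 + 2
5 = 2·2 + 1
2 = 2·1 + 0  (stop)
So 381/59 = [6; 2, 5, 2, 2].

[6; 2, 5, 2, 2]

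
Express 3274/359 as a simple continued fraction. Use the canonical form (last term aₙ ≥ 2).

3274 = 9*359 + 43
359 = 8*43 + 15
43 = 2*15 + 13
15 = 1*13 + 2
13 = 6*2 + 1
2 = 2*1 + 0  (stop)
So 3274/359 = [9; 8, 2, 1, 6, 2].

[9; 8, 2, 1, 6, 2]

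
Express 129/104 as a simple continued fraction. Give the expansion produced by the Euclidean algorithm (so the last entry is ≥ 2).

[1; 4, 6, 4]

129 = 1·104 + 25
104 = 4·25 + 4
25 = 6·4 + 1
4 = 4·1 + 0  (stop)
So 129/104 = [1; 4, 6, 4].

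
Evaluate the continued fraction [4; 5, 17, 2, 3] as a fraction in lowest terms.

2590/617

Using pₖ = aₖpₖ₋₁ + pₖ₋₂ and qₖ = aₖqₖ₋₁ + qₖ₋₂:
  k=0: a=4, p=4, q=1
  k=1: a=5, p=21, q=5
  k=2: a=17, p=361, q=86
  k=3: a=2, p=743, q=177
  k=4: a=3, p=2590, q=617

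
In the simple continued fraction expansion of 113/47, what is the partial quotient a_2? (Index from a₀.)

113 = 2·47 + 19   →  a_0 = 2
47 = 2·19 + 9   →  a_1 = 2
19 = 2·9 + 1   →  a_2 = 2

2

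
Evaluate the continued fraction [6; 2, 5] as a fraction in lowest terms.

Fold from the inside: start with 5/1.
  2 + 1/5 = 11/5
  6 + 5/11 = 71/11

71/11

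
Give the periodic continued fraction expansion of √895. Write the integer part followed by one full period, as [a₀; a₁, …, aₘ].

[29; 1, 10, 1, 58]

a₀ = ⌊√895⌋ = 29.
With m₀=0, d₀=1 and mₖ₊₁ = dₖaₖ − mₖ, dₖ₊₁ = (n − mₖ₊₁²)/dₖ, aₖ₊₁ = ⌊(a₀+mₖ₊₁)/dₖ₊₁⌋:
  k=1: m=29, d=54, a=1
  k=2: m=25, d=5, a=10
  k=3: m=25, d=54, a=1
  k=4: m=29, d=1, a=58
d=1 and a=2a₀=58 at k=4, so the next step gives (m, d) = (29, 54) again — its k=1 value — and the period has length 4.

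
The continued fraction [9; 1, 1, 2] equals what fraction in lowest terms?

48/5

Fold from the inside: start with 2/1.
  1 + 1/2 = 3/2
  1 + 2/3 = 5/3
  9 + 3/5 = 48/5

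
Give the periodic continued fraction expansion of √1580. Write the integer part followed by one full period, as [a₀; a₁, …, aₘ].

a₀ = ⌊√1580⌋ = 39.
With m₀=0, d₀=1 and mₖ₊₁ = dₖaₖ − mₖ, dₖ₊₁ = (n − mₖ₊₁²)/dₖ, aₖ₊₁ = ⌊(a₀+mₖ₊₁)/dₖ₊₁⌋:
  k=1: m=39, d=59, a=1
  k=2: m=20, d=20, a=2
  k=3: m=20, d=59, a=1
  k=4: m=39, d=1, a=78
d=1 and a=2a₀=78 at k=4, so the next step gives (m, d) = (39, 59) again — its k=1 value — and the period has length 4.

[39; 1, 2, 1, 78]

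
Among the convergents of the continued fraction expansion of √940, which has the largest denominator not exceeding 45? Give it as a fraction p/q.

√940 = [30; 1, 1, 1, 14, 1, 1, 1, 60, …] (period length 8).
Convergents:
  p_0/q_0 = 30/1
  p_1/q_1 = 31/1
  p_2/q_2 = 61/2
  p_3/q_3 = 92/3
  p_4/q_4 = 1349/44
  p_5/q_5 = 1441/47
q_4 = 44 ≤ 45 < 47 = q_5, so the answer is 1349/44.

1349/44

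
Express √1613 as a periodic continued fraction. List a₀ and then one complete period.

a₀ = ⌊√1613⌋ = 40.
With m₀=0, d₀=1 and mₖ₊₁ = dₖaₖ − mₖ, dₖ₊₁ = (n − mₖ₊₁²)/dₖ, aₖ₊₁ = ⌊(a₀+mₖ₊₁)/dₖ₊₁⌋:
  k=1: m=40, d=13, a=6
  k=2: m=38, d=13, a=6
  k=3: m=40, d=1, a=80
d=1 and a=2a₀=80 at k=3, so the next step gives (m, d) = (40, 13) again — its k=1 value — and the period has length 3.

[40; 6, 6, 80]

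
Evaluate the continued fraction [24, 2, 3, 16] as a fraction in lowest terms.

Using pₖ = aₖpₖ₋₁ + pₖ₋₂ and qₖ = aₖqₖ₋₁ + qₖ₋₂:
  k=0: a=24, p=24, q=1
  k=1: a=2, p=49, q=2
  k=2: a=3, p=171, q=7
  k=3: a=16, p=2785, q=114

2785/114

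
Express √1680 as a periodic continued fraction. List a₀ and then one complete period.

[40; 1, 80]

a₀ = ⌊√1680⌋ = 40.
With m₀=0, d₀=1 and mₖ₊₁ = dₖaₖ − mₖ, dₖ₊₁ = (n − mₖ₊₁²)/dₖ, aₖ₊₁ = ⌊(a₀+mₖ₊₁)/dₖ₊₁⌋:
  k=1: m=40, d=80, a=1
  k=2: m=40, d=1, a=80
d=1 and a=2a₀=80 at k=2, so the next step gives (m, d) = (40, 80) again — its k=1 value — and the period has length 2.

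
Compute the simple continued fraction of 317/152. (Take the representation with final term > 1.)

317 = 2·152 + 13
152 = 11·13 + 9
13 = 1·9 + 4
9 = 2·4 + 1
4 = 4·1 + 0  (stop)
So 317/152 = [2; 11, 1, 2, 4].

[2; 11, 1, 2, 4]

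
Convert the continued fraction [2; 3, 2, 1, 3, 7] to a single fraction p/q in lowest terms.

618/269

Fold from the inside: start with 7/1.
  3 + 1/7 = 22/7
  1 + 7/22 = 29/22
  2 + 22/29 = 80/29
  3 + 29/80 = 269/80
  2 + 80/269 = 618/269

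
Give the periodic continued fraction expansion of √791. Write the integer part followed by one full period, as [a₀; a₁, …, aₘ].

a₀ = ⌊√791⌋ = 28.

[28; 8, 56]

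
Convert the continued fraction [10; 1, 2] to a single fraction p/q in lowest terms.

Using pₖ = aₖpₖ₋₁ + pₖ₋₂ and qₖ = aₖqₖ₋₁ + qₖ₋₂:
  k=0: a=10, p=10, q=1
  k=1: a=1, p=11, q=1
  k=2: a=2, p=32, q=3

32/3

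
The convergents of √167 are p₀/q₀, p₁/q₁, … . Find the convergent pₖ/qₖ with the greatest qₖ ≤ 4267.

52092/4031

√167 = [12; 1, 11, 1, 24, …] (period length 4).
Convergents:
  p_0/q_0 = 12/1
  p_1/q_1 = 13/1
  p_2/q_2 = 155/12
  p_3/q_3 = 168/13
  p_4/q_4 = 4187/324
  p_5/q_5 = 4355/337
  p_6/q_6 = 52092/4031
  p_7/q_7 = 56447/4368
q_6 = 4031 ≤ 4267 < 4368 = q_7, so the answer is 52092/4031.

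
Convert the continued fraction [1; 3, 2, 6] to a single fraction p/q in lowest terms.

58/45

Fold from the inside: start with 6/1.
  2 + 1/6 = 13/6
  3 + 6/13 = 45/13
  1 + 13/45 = 58/45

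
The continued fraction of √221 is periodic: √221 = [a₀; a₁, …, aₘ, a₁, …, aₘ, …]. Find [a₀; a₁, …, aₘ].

[14; 1, 6, 2, 6, 1, 28]

a₀ = ⌊√221⌋ = 14.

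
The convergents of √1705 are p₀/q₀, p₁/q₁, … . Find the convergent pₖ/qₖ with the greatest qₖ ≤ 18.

289/7

√1705 = [41; 3, 2, 3, 82, …] (period length 4).
Convergents:
  p_0/q_0 = 41/1
  p_1/q_1 = 124/3
  p_2/q_2 = 289/7
  p_3/q_3 = 991/24
q_2 = 7 ≤ 18 < 24 = q_3, so the answer is 289/7.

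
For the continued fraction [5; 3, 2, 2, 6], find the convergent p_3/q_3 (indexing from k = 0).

Using pₖ = aₖpₖ₋₁ + pₖ₋₂, qₖ = aₖqₖ₋₁ + qₖ₋₂ (with p₋₁=1, p₋₂=0, q₋₁=0, q₋₂=1):
  k=0: a=5, p=5, q=1
  k=1: a=3, p=16, q=3
  k=2: a=2, p=37, q=7
  k=3: a=2, p=90, q=17

90/17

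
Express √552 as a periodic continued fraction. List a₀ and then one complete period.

[23; 2, 46]

a₀ = ⌊√552⌋ = 23.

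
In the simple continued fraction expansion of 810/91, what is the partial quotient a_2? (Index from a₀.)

9

810 = 8·91 + 82   →  a_0 = 8
91 = 1·82 + 9   →  a_1 = 1
82 = 9·9 + 1   →  a_2 = 9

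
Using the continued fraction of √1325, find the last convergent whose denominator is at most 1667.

26536/729

√1325 = [36; 2, 2, 72, …] (period length 3).
Convergents:
  p_0/q_0 = 36/1
  p_1/q_1 = 73/2
  p_2/q_2 = 182/5
  p_3/q_3 = 13177/362
  p_4/q_4 = 26536/729
  p_5/q_5 = 66249/1820
q_4 = 729 ≤ 1667 < 1820 = q_5, so the answer is 26536/729.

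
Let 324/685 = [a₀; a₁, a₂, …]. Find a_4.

3

324 = 0·685 + 324   →  a_0 = 0
685 = 2·324 + 37   →  a_1 = 2
324 = 8·37 + 28   →  a_2 = 8
37 = 1·28 + 9   →  a_3 = 1
28 = 3·9 + 1   →  a_4 = 3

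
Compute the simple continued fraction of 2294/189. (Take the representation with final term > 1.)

[12; 7, 3, 1, 2, 2]

2294 = 12*189 + 26
189 = 7*26 + 7
26 = 3*7 + 5
7 = 1*5 + 2
5 = 2*2 + 1
2 = 2*1 + 0  (stop)
So 2294/189 = [12; 7, 3, 1, 2, 2].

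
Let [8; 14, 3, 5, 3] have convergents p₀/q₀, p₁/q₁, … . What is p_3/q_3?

Using pₖ = aₖpₖ₋₁ + pₖ₋₂, qₖ = aₖqₖ₋₁ + qₖ₋₂ (with p₋₁=1, p₋₂=0, q₋₁=0, q₋₂=1):
  k=0: a=8, p=8, q=1
  k=1: a=14, p=113, q=14
  k=2: a=3, p=347, q=43
  k=3: a=5, p=1848, q=229

1848/229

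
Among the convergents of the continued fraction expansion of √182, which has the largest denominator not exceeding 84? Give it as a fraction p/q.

√182 = [13; 2, 26, …] (period length 2).
Convergents:
  p_0/q_0 = 13/1
  p_1/q_1 = 27/2
  p_2/q_2 = 715/53
  p_3/q_3 = 1457/108
q_2 = 53 ≤ 84 < 108 = q_3, so the answer is 715/53.

715/53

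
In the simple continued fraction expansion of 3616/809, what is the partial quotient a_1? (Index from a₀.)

2

3616 = 4·809 + 380   →  a_0 = 4
809 = 2·380 + 49   →  a_1 = 2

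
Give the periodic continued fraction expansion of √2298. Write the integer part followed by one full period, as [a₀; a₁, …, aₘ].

[47; 1, 14, 1, 94]

a₀ = ⌊√2298⌋ = 47.
With m₀=0, d₀=1 and mₖ₊₁ = dₖaₖ − mₖ, dₖ₊₁ = (n − mₖ₊₁²)/dₖ, aₖ₊₁ = ⌊(a₀+mₖ₊₁)/dₖ₊₁⌋:
  k=1: m=47, d=89, a=1
  k=2: m=42, d=6, a=14
  k=3: m=42, d=89, a=1
  k=4: m=47, d=1, a=94
d=1 and a=2a₀=94 at k=4, so the next step gives (m, d) = (47, 89) again — its k=1 value — and the period has length 4.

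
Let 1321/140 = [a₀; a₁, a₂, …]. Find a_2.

1321 = 9·140 + 61   →  a_0 = 9
140 = 2·61 + 18   →  a_1 = 2
61 = 3·18 + 7   →  a_2 = 3

3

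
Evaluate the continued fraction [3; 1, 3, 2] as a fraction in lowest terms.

34/9

Using pₖ = aₖpₖ₋₁ + pₖ₋₂ and qₖ = aₖqₖ₋₁ + qₖ₋₂:
  k=0: a=3, p=3, q=1
  k=1: a=1, p=4, q=1
  k=2: a=3, p=15, q=4
  k=3: a=2, p=34, q=9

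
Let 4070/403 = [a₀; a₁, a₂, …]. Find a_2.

4070 = 10·403 + 40   →  a_0 = 10
403 = 10·40 + 3   →  a_1 = 10
40 = 13·3 + 1   →  a_2 = 13

13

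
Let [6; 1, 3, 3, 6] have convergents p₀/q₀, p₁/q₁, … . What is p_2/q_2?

Using pₖ = aₖpₖ₋₁ + pₖ₋₂, qₖ = aₖqₖ₋₁ + qₖ₋₂ (with p₋₁=1, p₋₂=0, q₋₁=0, q₋₂=1):
  k=0: a=6, p=6, q=1
  k=1: a=1, p=7, q=1
  k=2: a=3, p=27, q=4

27/4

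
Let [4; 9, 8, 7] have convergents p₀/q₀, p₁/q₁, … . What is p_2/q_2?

300/73

Using pₖ = aₖpₖ₋₁ + pₖ₋₂, qₖ = aₖqₖ₋₁ + qₖ₋₂ (with p₋₁=1, p₋₂=0, q₋₁=0, q₋₂=1):
  k=0: a=4, p=4, q=1
  k=1: a=9, p=37, q=9
  k=2: a=8, p=300, q=73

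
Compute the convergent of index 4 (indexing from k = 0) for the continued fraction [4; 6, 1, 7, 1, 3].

257/62

Using pₖ = aₖpₖ₋₁ + pₖ₋₂, qₖ = aₖqₖ₋₁ + qₖ₋₂ (with p₋₁=1, p₋₂=0, q₋₁=0, q₋₂=1):
  k=0: a=4, p=4, q=1
  k=1: a=6, p=25, q=6
  k=2: a=1, p=29, q=7
  k=3: a=7, p=228, q=55
  k=4: a=1, p=257, q=62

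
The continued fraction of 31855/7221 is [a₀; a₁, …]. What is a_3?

3

31855 = 4·7221 + 2971   →  a_0 = 4
7221 = 2·2971 + 1279   →  a_1 = 2
2971 = 2·1279 + 413   →  a_2 = 2
1279 = 3·413 + 40   →  a_3 = 3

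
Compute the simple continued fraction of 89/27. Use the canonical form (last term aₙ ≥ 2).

89 = 3*27 + 8
27 = 3*8 + 3
8 = 2*3 + 2
3 = 1*2 + 1
2 = 2*1 + 0  (stop)
So 89/27 = [3; 3, 2, 1, 2].

[3; 3, 2, 1, 2]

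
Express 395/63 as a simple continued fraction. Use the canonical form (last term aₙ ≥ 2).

[6; 3, 1, 2, 2, 2]

395 = 6*63 + 17
63 = 3*17 + 12
17 = 1*12 + 5
12 = 2*5 + 2
5 = 2*2 + 1
2 = 2*1 + 0  (stop)
So 395/63 = [6; 3, 1, 2, 2, 2].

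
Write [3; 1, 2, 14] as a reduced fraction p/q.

Fold from the inside: start with 14/1.
  2 + 1/14 = 29/14
  1 + 14/29 = 43/29
  3 + 29/43 = 158/43

158/43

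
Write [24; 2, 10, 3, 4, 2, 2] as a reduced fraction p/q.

37572/1535

Using pₖ = aₖpₖ₋₁ + pₖ₋₂ and qₖ = aₖqₖ₋₁ + qₖ₋₂:
  k=0: a=24, p=24, q=1
  k=1: a=2, p=49, q=2
  k=2: a=10, p=514, q=21
  k=3: a=3, p=1591, q=65
  k=4: a=4, p=6878, q=281
  k=5: a=2, p=15347, q=627
  k=6: a=2, p=37572, q=1535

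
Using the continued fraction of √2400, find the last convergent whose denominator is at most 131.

√2400 = [48; 1, 96, …] (period length 2).
Convergents:
  p_0/q_0 = 48/1
  p_1/q_1 = 49/1
  p_2/q_2 = 4752/97
  p_3/q_3 = 4801/98
  p_4/q_4 = 465648/9505
q_3 = 98 ≤ 131 < 9505 = q_4, so the answer is 4801/98.

4801/98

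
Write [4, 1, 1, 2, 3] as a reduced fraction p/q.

Using pₖ = aₖpₖ₋₁ + pₖ₋₂ and qₖ = aₖqₖ₋₁ + qₖ₋₂:
  k=0: a=4, p=4, q=1
  k=1: a=1, p=5, q=1
  k=2: a=1, p=9, q=2
  k=3: a=2, p=23, q=5
  k=4: a=3, p=78, q=17

78/17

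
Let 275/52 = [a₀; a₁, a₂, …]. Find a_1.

3

275 = 5·52 + 15   →  a_0 = 5
52 = 3·15 + 7   →  a_1 = 3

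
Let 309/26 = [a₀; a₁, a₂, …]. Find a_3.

1

309 = 11·26 + 23   →  a_0 = 11
26 = 1·23 + 3   →  a_1 = 1
23 = 7·3 + 2   →  a_2 = 7
3 = 1·2 + 1   →  a_3 = 1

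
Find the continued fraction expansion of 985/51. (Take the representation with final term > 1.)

985 = 19×51 + 16
51 = 3×16 + 3
16 = 5×3 + 1
3 = 3×1 + 0  (stop)
So 985/51 = [19; 3, 5, 3].

[19; 3, 5, 3]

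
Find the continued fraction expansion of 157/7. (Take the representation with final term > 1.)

[22; 2, 3]

157 = 22·7 + 3
7 = 2·3 + 1
3 = 3·1 + 0  (stop)
So 157/7 = [22; 2, 3].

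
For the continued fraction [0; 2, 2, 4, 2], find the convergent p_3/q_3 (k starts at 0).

9/22

Using pₖ = aₖpₖ₋₁ + pₖ₋₂, qₖ = aₖqₖ₋₁ + qₖ₋₂ (with p₋₁=1, p₋₂=0, q₋₁=0, q₋₂=1):
  k=0: a=0, p=0, q=1
  k=1: a=2, p=1, q=2
  k=2: a=2, p=2, q=5
  k=3: a=4, p=9, q=22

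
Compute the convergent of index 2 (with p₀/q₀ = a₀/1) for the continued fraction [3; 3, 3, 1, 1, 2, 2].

33/10

Using pₖ = aₖpₖ₋₁ + pₖ₋₂, qₖ = aₖqₖ₋₁ + qₖ₋₂ (with p₋₁=1, p₋₂=0, q₋₁=0, q₋₂=1):
  k=0: a=3, p=3, q=1
  k=1: a=3, p=10, q=3
  k=2: a=3, p=33, q=10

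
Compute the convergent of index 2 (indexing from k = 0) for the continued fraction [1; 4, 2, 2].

Using pₖ = aₖpₖ₋₁ + pₖ₋₂, qₖ = aₖqₖ₋₁ + qₖ₋₂ (with p₋₁=1, p₋₂=0, q₋₁=0, q₋₂=1):
  k=0: a=1, p=1, q=1
  k=1: a=4, p=5, q=4
  k=2: a=2, p=11, q=9

11/9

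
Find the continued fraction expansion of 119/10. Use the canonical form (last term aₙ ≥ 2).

119 = 11*10 + 9
10 = 1*9 + 1
9 = 9*1 + 0  (stop)
So 119/10 = [11; 1, 9].

[11; 1, 9]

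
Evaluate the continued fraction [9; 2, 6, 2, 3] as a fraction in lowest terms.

Using pₖ = aₖpₖ₋₁ + pₖ₋₂ and qₖ = aₖqₖ₋₁ + qₖ₋₂:
  k=0: a=9, p=9, q=1
  k=1: a=2, p=19, q=2
  k=2: a=6, p=123, q=13
  k=3: a=2, p=265, q=28
  k=4: a=3, p=918, q=97

918/97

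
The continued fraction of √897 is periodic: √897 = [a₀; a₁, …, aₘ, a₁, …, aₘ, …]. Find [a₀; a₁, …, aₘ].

[29; 1, 18, 1, 58]

a₀ = ⌊√897⌋ = 29.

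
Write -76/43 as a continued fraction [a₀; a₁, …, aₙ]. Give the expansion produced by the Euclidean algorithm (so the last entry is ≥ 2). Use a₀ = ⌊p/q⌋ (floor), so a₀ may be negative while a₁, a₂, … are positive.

[-2; 4, 3, 3]

-76 = -2·43 + 10
43 = 4·10 + 3
10 = 3·3 + 1
3 = 3·1 + 0  (stop)
So -76/43 = [-2; 4, 3, 3].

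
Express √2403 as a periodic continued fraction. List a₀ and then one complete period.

[49; 49, 98]

a₀ = ⌊√2403⌋ = 49.
With m₀=0, d₀=1 and mₖ₊₁ = dₖaₖ − mₖ, dₖ₊₁ = (n − mₖ₊₁²)/dₖ, aₖ₊₁ = ⌊(a₀+mₖ₊₁)/dₖ₊₁⌋:
  k=1: m=49, d=2, a=49
  k=2: m=49, d=1, a=98
d=1 and a=2a₀=98 at k=2, so the next step gives (m, d) = (49, 2) again — its k=1 value — and the period has length 2.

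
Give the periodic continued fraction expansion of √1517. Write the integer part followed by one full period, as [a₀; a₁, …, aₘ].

[38; 1, 18, 2, 18, 1, 76]

a₀ = ⌊√1517⌋ = 38.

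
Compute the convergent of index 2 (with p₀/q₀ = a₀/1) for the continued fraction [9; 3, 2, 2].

Using pₖ = aₖpₖ₋₁ + pₖ₋₂, qₖ = aₖqₖ₋₁ + qₖ₋₂ (with p₋₁=1, p₋₂=0, q₋₁=0, q₋₂=1):
  k=0: a=9, p=9, q=1
  k=1: a=3, p=28, q=3
  k=2: a=2, p=65, q=7

65/7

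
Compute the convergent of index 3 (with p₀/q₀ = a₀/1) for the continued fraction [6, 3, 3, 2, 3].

145/23

Using pₖ = aₖpₖ₋₁ + pₖ₋₂, qₖ = aₖqₖ₋₁ + qₖ₋₂ (with p₋₁=1, p₋₂=0, q₋₁=0, q₋₂=1):
  k=0: a=6, p=6, q=1
  k=1: a=3, p=19, q=3
  k=2: a=3, p=63, q=10
  k=3: a=2, p=145, q=23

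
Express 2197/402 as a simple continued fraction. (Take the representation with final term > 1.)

[5; 2, 6, 1, 2, 9]

2197 = 5×402 + 187
402 = 2×187 + 28
187 = 6×28 + 19
28 = 1×19 + 9
19 = 2×9 + 1
9 = 9×1 + 0  (stop)
So 2197/402 = [5; 2, 6, 1, 2, 9].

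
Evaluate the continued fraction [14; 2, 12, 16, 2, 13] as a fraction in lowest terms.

Using pₖ = aₖpₖ₋₁ + pₖ₋₂ and qₖ = aₖqₖ₋₁ + qₖ₋₂:
  k=0: a=14, p=14, q=1
  k=1: a=2, p=29, q=2
  k=2: a=12, p=362, q=25
  k=3: a=16, p=5821, q=402
  k=4: a=2, p=12004, q=829
  k=5: a=13, p=161873, q=11179

161873/11179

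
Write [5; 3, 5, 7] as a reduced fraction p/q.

Fold from the inside: start with 7/1.
  5 + 1/7 = 36/7
  3 + 7/36 = 115/36
  5 + 36/115 = 611/115

611/115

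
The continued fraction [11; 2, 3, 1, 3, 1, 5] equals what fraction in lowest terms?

2849/249

Using pₖ = aₖpₖ₋₁ + pₖ₋₂ and qₖ = aₖqₖ₋₁ + qₖ₋₂:
  k=0: a=11, p=11, q=1
  k=1: a=2, p=23, q=2
  k=2: a=3, p=80, q=7
  k=3: a=1, p=103, q=9
  k=4: a=3, p=389, q=34
  k=5: a=1, p=492, q=43
  k=6: a=5, p=2849, q=249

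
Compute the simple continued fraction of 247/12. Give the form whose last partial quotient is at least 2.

247 = 20×12 + 7
12 = 1×7 + 5
7 = 1×5 + 2
5 = 2×2 + 1
2 = 2×1 + 0  (stop)
So 247/12 = [20; 1, 1, 2, 2].

[20; 1, 1, 2, 2]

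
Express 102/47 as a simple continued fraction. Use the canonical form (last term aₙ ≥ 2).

102 = 2·47 + 8
47 = 5·8 + 7
8 = 1·7 + 1
7 = 7·1 + 0  (stop)
So 102/47 = [2; 5, 1, 7].

[2; 5, 1, 7]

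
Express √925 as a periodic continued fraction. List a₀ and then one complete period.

a₀ = ⌊√925⌋ = 30.

[30; 2, 2, 2, 2, 60]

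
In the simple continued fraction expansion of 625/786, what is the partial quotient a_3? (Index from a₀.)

625 = 0·786 + 625   →  a_0 = 0
786 = 1·625 + 161   →  a_1 = 1
625 = 3·161 + 142   →  a_2 = 3
161 = 1·142 + 19   →  a_3 = 1

1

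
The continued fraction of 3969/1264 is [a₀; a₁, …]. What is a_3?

12

3969 = 3·1264 + 177   →  a_0 = 3
1264 = 7·177 + 25   →  a_1 = 7
177 = 7·25 + 2   →  a_2 = 7
25 = 12·2 + 1   →  a_3 = 12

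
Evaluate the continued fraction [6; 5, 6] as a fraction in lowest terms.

192/31

Fold from the inside: start with 6/1.
  5 + 1/6 = 31/6
  6 + 6/31 = 192/31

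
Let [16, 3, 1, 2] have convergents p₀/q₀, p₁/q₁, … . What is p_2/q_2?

Using pₖ = aₖpₖ₋₁ + pₖ₋₂, qₖ = aₖqₖ₋₁ + qₖ₋₂ (with p₋₁=1, p₋₂=0, q₋₁=0, q₋₂=1):
  k=0: a=16, p=16, q=1
  k=1: a=3, p=49, q=3
  k=2: a=1, p=65, q=4

65/4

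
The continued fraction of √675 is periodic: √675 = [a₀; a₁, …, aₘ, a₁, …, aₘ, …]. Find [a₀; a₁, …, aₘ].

a₀ = ⌊√675⌋ = 25.

[25; 1, 50]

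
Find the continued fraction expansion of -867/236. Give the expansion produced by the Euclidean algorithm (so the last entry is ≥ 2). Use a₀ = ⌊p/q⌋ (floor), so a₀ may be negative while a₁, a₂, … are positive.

-867 = -4·236 + 77
236 = 3·77 + 5
77 = 15·5 + 2
5 = 2·2 + 1
2 = 2·1 + 0  (stop)
So -867/236 = [-4; 3, 15, 2, 2].

[-4; 3, 15, 2, 2]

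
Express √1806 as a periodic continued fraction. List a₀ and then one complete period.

a₀ = ⌊√1806⌋ = 42.
With m₀=0, d₀=1 and mₖ₊₁ = dₖaₖ − mₖ, dₖ₊₁ = (n − mₖ₊₁²)/dₖ, aₖ₊₁ = ⌊(a₀+mₖ₊₁)/dₖ₊₁⌋:
  k=1: m=42, d=42, a=2
  k=2: m=42, d=1, a=84
d=1 and a=2a₀=84 at k=2, so the next step gives (m, d) = (42, 42) again — its k=1 value — and the period has length 2.

[42; 2, 84]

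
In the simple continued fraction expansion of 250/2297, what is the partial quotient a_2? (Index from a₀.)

5

250 = 0·2297 + 250   →  a_0 = 0
2297 = 9·250 + 47   →  a_1 = 9
250 = 5·47 + 15   →  a_2 = 5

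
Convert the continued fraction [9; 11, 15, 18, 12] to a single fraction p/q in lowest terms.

Using pₖ = aₖpₖ₋₁ + pₖ₋₂ and qₖ = aₖqₖ₋₁ + qₖ₋₂:
  k=0: a=9, p=9, q=1
  k=1: a=11, p=100, q=11
  k=2: a=15, p=1509, q=166
  k=3: a=18, p=27262, q=2999
  k=4: a=12, p=328653, q=36154

328653/36154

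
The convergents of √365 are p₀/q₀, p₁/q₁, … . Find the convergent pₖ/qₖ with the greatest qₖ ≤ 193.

√365 = [19; 9, 1, 1, 9, 38, …] (period length 5).
Convergents:
  p_0/q_0 = 19/1
  p_1/q_1 = 172/9
  p_2/q_2 = 191/10
  p_3/q_3 = 363/19
  p_4/q_4 = 3458/181
  p_5/q_5 = 131767/6897
q_4 = 181 ≤ 193 < 6897 = q_5, so the answer is 3458/181.

3458/181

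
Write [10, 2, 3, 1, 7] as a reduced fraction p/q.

731/70

Fold from the inside: start with 7/1.
  1 + 1/7 = 8/7
  3 + 7/8 = 31/8
  2 + 8/31 = 70/31
  10 + 31/70 = 731/70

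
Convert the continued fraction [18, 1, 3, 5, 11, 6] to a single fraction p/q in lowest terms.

26848/1431

Using pₖ = aₖpₖ₋₁ + pₖ₋₂ and qₖ = aₖqₖ₋₁ + qₖ₋₂:
  k=0: a=18, p=18, q=1
  k=1: a=1, p=19, q=1
  k=2: a=3, p=75, q=4
  k=3: a=5, p=394, q=21
  k=4: a=11, p=4409, q=235
  k=5: a=6, p=26848, q=1431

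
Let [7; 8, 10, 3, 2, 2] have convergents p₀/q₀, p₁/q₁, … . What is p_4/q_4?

4153/583

Using pₖ = aₖpₖ₋₁ + pₖ₋₂, qₖ = aₖqₖ₋₁ + qₖ₋₂ (with p₋₁=1, p₋₂=0, q₋₁=0, q₋₂=1):
  k=0: a=7, p=7, q=1
  k=1: a=8, p=57, q=8
  k=2: a=10, p=577, q=81
  k=3: a=3, p=1788, q=251
  k=4: a=2, p=4153, q=583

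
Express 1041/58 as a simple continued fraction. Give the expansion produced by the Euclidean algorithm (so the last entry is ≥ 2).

1041 = 17·58 + 55
58 = 1·55 + 3
55 = 18·3 + 1
3 = 3·1 + 0  (stop)
So 1041/58 = [17; 1, 18, 3].

[17; 1, 18, 3]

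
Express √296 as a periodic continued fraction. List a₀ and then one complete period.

a₀ = ⌊√296⌋ = 17.
With m₀=0, d₀=1 and mₖ₊₁ = dₖaₖ − mₖ, dₖ₊₁ = (n − mₖ₊₁²)/dₖ, aₖ₊₁ = ⌊(a₀+mₖ₊₁)/dₖ₊₁⌋:
  k=1: m=17, d=7, a=4
  k=2: m=11, d=25, a=1
  k=3: m=14, d=4, a=7
  k=4: m=14, d=25, a=1
  k=5: m=11, d=7, a=4
  k=6: m=17, d=1, a=34
d=1 and a=2a₀=34 at k=6, so the next step gives (m, d) = (17, 7) again — its k=1 value — and the period has length 6.

[17; 4, 1, 7, 1, 4, 34]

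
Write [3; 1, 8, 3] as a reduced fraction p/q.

109/28

Fold from the inside: start with 3/1.
  8 + 1/3 = 25/3
  1 + 3/25 = 28/25
  3 + 25/28 = 109/28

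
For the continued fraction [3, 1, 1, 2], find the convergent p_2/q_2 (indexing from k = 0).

7/2

Using pₖ = aₖpₖ₋₁ + pₖ₋₂, qₖ = aₖqₖ₋₁ + qₖ₋₂ (with p₋₁=1, p₋₂=0, q₋₁=0, q₋₂=1):
  k=0: a=3, p=3, q=1
  k=1: a=1, p=4, q=1
  k=2: a=1, p=7, q=2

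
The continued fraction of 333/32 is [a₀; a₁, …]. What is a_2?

2

333 = 10·32 + 13   →  a_0 = 10
32 = 2·13 + 6   →  a_1 = 2
13 = 2·6 + 1   →  a_2 = 2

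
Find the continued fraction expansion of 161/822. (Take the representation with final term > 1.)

[0; 5, 9, 2, 8]

161 = 0·822 + 161
822 = 5·161 + 17
161 = 9·17 + 8
17 = 2·8 + 1
8 = 8·1 + 0  (stop)
So 161/822 = [0; 5, 9, 2, 8].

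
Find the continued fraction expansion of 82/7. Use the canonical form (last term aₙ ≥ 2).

[11; 1, 2, 2]

82 = 11*7 + 5
7 = 1*5 + 2
5 = 2*2 + 1
2 = 2*1 + 0  (stop)
So 82/7 = [11; 1, 2, 2].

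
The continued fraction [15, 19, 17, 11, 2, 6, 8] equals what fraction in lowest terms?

Fold from the inside: start with 8/1.
  6 + 1/8 = 49/8
  2 + 8/49 = 106/49
  11 + 49/106 = 1215/106
  17 + 106/1215 = 20761/1215
  19 + 1215/20761 = 395674/20761
  15 + 20761/395674 = 5955871/395674

5955871/395674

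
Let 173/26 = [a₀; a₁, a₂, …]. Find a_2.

173 = 6·26 + 17   →  a_0 = 6
26 = 1·17 + 9   →  a_1 = 1
17 = 1·9 + 8   →  a_2 = 1

1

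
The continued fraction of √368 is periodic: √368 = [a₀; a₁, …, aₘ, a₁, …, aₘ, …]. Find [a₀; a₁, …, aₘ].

[19; 5, 2, 5, 38]

a₀ = ⌊√368⌋ = 19.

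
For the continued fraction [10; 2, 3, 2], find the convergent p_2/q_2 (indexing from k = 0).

Using pₖ = aₖpₖ₋₁ + pₖ₋₂, qₖ = aₖqₖ₋₁ + qₖ₋₂ (with p₋₁=1, p₋₂=0, q₋₁=0, q₋₂=1):
  k=0: a=10, p=10, q=1
  k=1: a=2, p=21, q=2
  k=2: a=3, p=73, q=7

73/7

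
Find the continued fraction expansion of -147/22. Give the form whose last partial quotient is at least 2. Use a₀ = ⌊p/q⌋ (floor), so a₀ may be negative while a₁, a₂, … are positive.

[-7; 3, 7]

-147 = -7×22 + 7
22 = 3×7 + 1
7 = 7×1 + 0  (stop)
So -147/22 = [-7; 3, 7].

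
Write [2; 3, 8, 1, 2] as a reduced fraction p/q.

188/81

Fold from the inside: start with 2/1.
  1 + 1/2 = 3/2
  8 + 2/3 = 26/3
  3 + 3/26 = 81/26
  2 + 26/81 = 188/81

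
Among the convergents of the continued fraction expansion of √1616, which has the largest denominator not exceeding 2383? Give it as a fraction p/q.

80801/2010

√1616 = [40; 5, 80, …] (period length 2).
Convergents:
  p_0/q_0 = 40/1
  p_1/q_1 = 201/5
  p_2/q_2 = 16120/401
  p_3/q_3 = 80801/2010
  p_4/q_4 = 6480200/161201
q_3 = 2010 ≤ 2383 < 161201 = q_4, so the answer is 80801/2010.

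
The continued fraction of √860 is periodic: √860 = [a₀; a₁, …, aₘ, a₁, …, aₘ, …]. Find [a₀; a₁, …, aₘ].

a₀ = ⌊√860⌋ = 29.
With m₀=0, d₀=1 and mₖ₊₁ = dₖaₖ − mₖ, dₖ₊₁ = (n − mₖ₊₁²)/dₖ, aₖ₊₁ = ⌊(a₀+mₖ₊₁)/dₖ₊₁⌋:
  k=1: m=29, d=19, a=3
  k=2: m=28, d=4, a=14
  k=3: m=28, d=19, a=3
  k=4: m=29, d=1, a=58
d=1 and a=2a₀=58 at k=4, so the next step gives (m, d) = (29, 19) again — its k=1 value — and the period has length 4.

[29; 3, 14, 3, 58]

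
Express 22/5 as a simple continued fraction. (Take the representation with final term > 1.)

[4; 2, 2]

22 = 4×5 + 2
5 = 2×2 + 1
2 = 2×1 + 0  (stop)
So 22/5 = [4; 2, 2].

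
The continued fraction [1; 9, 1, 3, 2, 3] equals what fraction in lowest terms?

Fold from the inside: start with 3/1.
  2 + 1/3 = 7/3
  3 + 3/7 = 24/7
  1 + 7/24 = 31/24
  9 + 24/31 = 303/31
  1 + 31/303 = 334/303

334/303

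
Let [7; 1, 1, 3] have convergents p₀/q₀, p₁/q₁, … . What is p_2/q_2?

15/2

Using pₖ = aₖpₖ₋₁ + pₖ₋₂, qₖ = aₖqₖ₋₁ + qₖ₋₂ (with p₋₁=1, p₋₂=0, q₋₁=0, q₋₂=1):
  k=0: a=7, p=7, q=1
  k=1: a=1, p=8, q=1
  k=2: a=1, p=15, q=2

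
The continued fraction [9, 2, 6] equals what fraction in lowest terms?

Using pₖ = aₖpₖ₋₁ + pₖ₋₂ and qₖ = aₖqₖ₋₁ + qₖ₋₂:
  k=0: a=9, p=9, q=1
  k=1: a=2, p=19, q=2
  k=2: a=6, p=123, q=13

123/13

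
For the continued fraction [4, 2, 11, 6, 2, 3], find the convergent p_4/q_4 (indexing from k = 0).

Using pₖ = aₖpₖ₋₁ + pₖ₋₂, qₖ = aₖqₖ₋₁ + qₖ₋₂ (with p₋₁=1, p₋₂=0, q₋₁=0, q₋₂=1):
  k=0: a=4, p=4, q=1
  k=1: a=2, p=9, q=2
  k=2: a=11, p=103, q=23
  k=3: a=6, p=627, q=140
  k=4: a=2, p=1357, q=303

1357/303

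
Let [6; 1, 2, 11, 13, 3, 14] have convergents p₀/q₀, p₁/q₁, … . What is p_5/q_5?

Using pₖ = aₖpₖ₋₁ + pₖ₋₂, qₖ = aₖqₖ₋₁ + qₖ₋₂ (with p₋₁=1, p₋₂=0, q₋₁=0, q₋₂=1):
  k=0: a=6, p=6, q=1
  k=1: a=1, p=7, q=1
  k=2: a=2, p=20, q=3
  k=3: a=11, p=227, q=34
  k=4: a=13, p=2971, q=445
  k=5: a=3, p=9140, q=1369

9140/1369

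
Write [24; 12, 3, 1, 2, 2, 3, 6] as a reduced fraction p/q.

165464/6871

Using pₖ = aₖpₖ₋₁ + pₖ₋₂ and qₖ = aₖqₖ₋₁ + qₖ₋₂:
  k=0: a=24, p=24, q=1
  k=1: a=12, p=289, q=12
  k=2: a=3, p=891, q=37
  k=3: a=1, p=1180, q=49
  k=4: a=2, p=3251, q=135
  k=5: a=2, p=7682, q=319
  k=6: a=3, p=26297, q=1092
  k=7: a=6, p=165464, q=6871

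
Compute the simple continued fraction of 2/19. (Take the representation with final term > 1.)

[0; 9, 2]

2 = 0·19 + 2
19 = 9·2 + 1
2 = 2·1 + 0  (stop)
So 2/19 = [0; 9, 2].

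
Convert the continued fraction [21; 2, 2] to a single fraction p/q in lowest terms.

107/5

Using pₖ = aₖpₖ₋₁ + pₖ₋₂ and qₖ = aₖqₖ₋₁ + qₖ₋₂:
  k=0: a=21, p=21, q=1
  k=1: a=2, p=43, q=2
  k=2: a=2, p=107, q=5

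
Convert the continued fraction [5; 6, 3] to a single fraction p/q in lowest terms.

Fold from the inside: start with 3/1.
  6 + 1/3 = 19/3
  5 + 3/19 = 98/19

98/19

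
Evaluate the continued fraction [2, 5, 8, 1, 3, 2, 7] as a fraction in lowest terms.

Fold from the inside: start with 7/1.
  2 + 1/7 = 15/7
  3 + 7/15 = 52/15
  1 + 15/52 = 67/52
  8 + 52/67 = 588/67
  5 + 67/588 = 3007/588
  2 + 588/3007 = 6602/3007

6602/3007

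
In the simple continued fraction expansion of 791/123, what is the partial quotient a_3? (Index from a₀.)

8

791 = 6·123 + 53   →  a_0 = 6
123 = 2·53 + 17   →  a_1 = 2
53 = 3·17 + 2   →  a_2 = 3
17 = 8·2 + 1   →  a_3 = 8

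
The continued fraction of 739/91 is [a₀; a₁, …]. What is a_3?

739 = 8·91 + 11   →  a_0 = 8
91 = 8·11 + 3   →  a_1 = 8
11 = 3·3 + 2   →  a_2 = 3
3 = 1·2 + 1   →  a_3 = 1

1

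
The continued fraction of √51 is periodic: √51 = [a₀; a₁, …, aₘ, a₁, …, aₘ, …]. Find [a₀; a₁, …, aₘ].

a₀ = ⌊√51⌋ = 7.

[7; 7, 14]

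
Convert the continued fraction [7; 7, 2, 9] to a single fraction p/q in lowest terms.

1013/142

Fold from the inside: start with 9/1.
  2 + 1/9 = 19/9
  7 + 9/19 = 142/19
  7 + 19/142 = 1013/142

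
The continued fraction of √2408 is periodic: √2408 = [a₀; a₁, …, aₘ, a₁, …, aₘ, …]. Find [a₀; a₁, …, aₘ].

a₀ = ⌊√2408⌋ = 49.

[49; 14, 98]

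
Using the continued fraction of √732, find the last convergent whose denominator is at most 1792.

√732 = [27; 18, 54, …] (period length 2).
Convergents:
  p_0/q_0 = 27/1
  p_1/q_1 = 487/18
  p_2/q_2 = 26325/973
  p_3/q_3 = 474337/17532
q_2 = 973 ≤ 1792 < 17532 = q_3, so the answer is 26325/973.

26325/973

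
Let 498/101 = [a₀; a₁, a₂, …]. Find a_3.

498 = 4·101 + 94   →  a_0 = 4
101 = 1·94 + 7   →  a_1 = 1
94 = 13·7 + 3   →  a_2 = 13
7 = 2·3 + 1   →  a_3 = 2

2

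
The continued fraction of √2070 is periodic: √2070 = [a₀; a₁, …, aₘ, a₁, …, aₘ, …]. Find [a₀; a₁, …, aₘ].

a₀ = ⌊√2070⌋ = 45.

[45; 2, 90]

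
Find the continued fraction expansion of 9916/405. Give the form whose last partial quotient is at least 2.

9916 = 24·405 + 196
405 = 2·196 + 13
196 = 15·13 + 1
13 = 13·1 + 0  (stop)
So 9916/405 = [24; 2, 15, 13].

[24; 2, 15, 13]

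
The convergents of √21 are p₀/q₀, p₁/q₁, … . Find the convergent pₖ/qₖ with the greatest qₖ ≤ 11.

√21 = [4; 1, 1, 2, 1, 1, 8, …] (period length 6).
Convergents:
  p_0/q_0 = 4/1
  p_1/q_1 = 5/1
  p_2/q_2 = 9/2
  p_3/q_3 = 23/5
  p_4/q_4 = 32/7
  p_5/q_5 = 55/12
q_4 = 7 ≤ 11 < 12 = q_5, so the answer is 32/7.

32/7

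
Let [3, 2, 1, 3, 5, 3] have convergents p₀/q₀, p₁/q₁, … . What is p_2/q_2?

Using pₖ = aₖpₖ₋₁ + pₖ₋₂, qₖ = aₖqₖ₋₁ + qₖ₋₂ (with p₋₁=1, p₋₂=0, q₋₁=0, q₋₂=1):
  k=0: a=3, p=3, q=1
  k=1: a=2, p=7, q=2
  k=2: a=1, p=10, q=3

10/3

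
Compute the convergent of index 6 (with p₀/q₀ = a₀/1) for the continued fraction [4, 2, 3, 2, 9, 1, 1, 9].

Using pₖ = aₖpₖ₋₁ + pₖ₋₂, qₖ = aₖqₖ₋₁ + qₖ₋₂ (with p₋₁=1, p₋₂=0, q₋₁=0, q₋₂=1):
  k=0: a=4, p=4, q=1
  k=1: a=2, p=9, q=2
  k=2: a=3, p=31, q=7
  k=3: a=2, p=71, q=16
  k=4: a=9, p=670, q=151
  k=5: a=1, p=741, q=167
  k=6: a=1, p=1411, q=318

1411/318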